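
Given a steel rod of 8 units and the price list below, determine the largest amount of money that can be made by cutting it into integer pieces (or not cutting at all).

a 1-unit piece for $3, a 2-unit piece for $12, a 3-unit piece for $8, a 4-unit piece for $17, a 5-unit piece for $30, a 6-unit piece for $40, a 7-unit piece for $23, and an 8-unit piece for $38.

Let R[k] be the best obtainable value from length k. For each k, try every first piece i and keep the best of price[i] + R[k−i].
R[1] = 3
R[2] = 12
R[3] = 15  (first piece 1, then R[2]=12)
R[4] = 24  (first piece 2, then R[2]=12)
R[5] = 30
R[6] = 40
R[7] = 43  (first piece 1, then R[6]=40)
R[8] = 52  (first piece 2, then R[6]=40)
One optimal cutting: 6 + 2 → $40 + $12 = $52.

52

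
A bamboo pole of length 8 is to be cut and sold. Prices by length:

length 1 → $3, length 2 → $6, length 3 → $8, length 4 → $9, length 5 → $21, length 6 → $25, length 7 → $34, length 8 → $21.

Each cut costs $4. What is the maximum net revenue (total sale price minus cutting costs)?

Consider every possible first cut. v[k] is the best of p[i]+v[k−i] over all sellable i≤k, charging 4 whenever i<k.
v[1] = 3
v[2] = 6
v[3] = 8
v[4] = 9
v[5] = 21
v[6] = 25
v[7] = 34
v[8] = 33  (first piece 1, then v[7]=34)
One optimal plan: pieces 7 + 1 (1 cut) → $37 − $4 = $33.

33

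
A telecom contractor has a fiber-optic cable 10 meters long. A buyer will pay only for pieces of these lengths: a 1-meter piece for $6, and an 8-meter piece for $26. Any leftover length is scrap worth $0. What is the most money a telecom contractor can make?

60

Build best[k] bottom-up: best[k] = max over allowed piece i of (p[i] + best[k−i]).
best[1] = 6
best[2] = 12  (first piece 1, then best[1]=6)
best[3] = 18  (first piece 1, then best[2]=12)
best[4] = 24  (first piece 1, then best[3]=18)
best[5] = 30  (first piece 1, then best[4]=24)
best[6] = 36  (first piece 1, then best[5]=30)
best[7] = 42  (first piece 1, then best[6]=36)
best[8] = 48  (first piece 1, then best[7]=42)
best[9] = 54  (first piece 1, then best[8]=48)
best[10] = 60  (first piece 1, then best[9]=54)
One optimal cutting: 1 + 1 + 1 + 1 + 1 + 1 + 1 + 1 + 1 + 1 → $60.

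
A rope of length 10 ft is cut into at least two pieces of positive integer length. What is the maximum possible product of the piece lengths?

Define g[k] = max over 1≤i<k of i · max(k−i, g[k−i]); the inner max lets the remainder stay uncut if that's better.
g[2] = 1*max(1,0) = 1*1 = 1
g[3] = 1*max(2,1) = 1*2 = 2
g[4] = 2*max(2,1) = 2*2 = 4
g[5] = 2*max(3,2) = 2*3 = 6
g[6] = 3*max(3,2) = 3*3 = 9
g[7] = 2*max(5,6) = 2*6 = 12
g[8] = 2*max(6,9) = 2*9 = 18
g[9] = 3*max(6,9) = 3*9 = 27
g[10] = 2*max(8,18) = 2*18 = 36
One optimal split: 3 + 3 + 2 + 2; product 3*3*2*2 = 36.

36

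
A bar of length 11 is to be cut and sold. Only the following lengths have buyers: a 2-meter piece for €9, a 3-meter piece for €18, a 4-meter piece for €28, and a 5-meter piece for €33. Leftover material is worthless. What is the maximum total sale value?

74

Consider every possible first cut. r[k] is the best of p[i]+r[k−i] over all sellable i≤k.
r[1] = 0
r[2] = 9
r[3] = 18
r[4] = 28
r[5] = 33
r[6] = 37  (first piece 2, then r[4]=28)
r[7] = 46  (first piece 3, then r[4]=28)
r[8] = 56  (first piece 4, then r[4]=28)
r[9] = 61  (first piece 4, then r[5]=33)
r[10] = 66  (first piece 5, then r[5]=33)
r[11] = 74  (first piece 3, then r[8]=56)
One optimal cutting: 4 + 4 + 3 → €74.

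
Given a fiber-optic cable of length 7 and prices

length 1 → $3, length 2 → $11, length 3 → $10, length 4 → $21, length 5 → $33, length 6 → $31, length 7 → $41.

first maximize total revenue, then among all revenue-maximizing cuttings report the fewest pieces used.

2

Let r[k] be the best obtainable value from length k. For each k, try every first piece i and keep the best of price[i] + r[k−i].
r[1] = 3
r[2] = 11
r[3] = 14  (first piece 1, then r[2]=11)
r[4] = 22  (first piece 2, then r[2]=11)
r[5] = 33
r[6] = 36  (first piece 1, then r[5]=33)
r[7] = 44  (first piece 2, then r[5]=33)
Maximum revenue is $44.
Now minimize piece count subject to staying optimal: for each k, pieces[k] = 1 + min over i with p[i]+r[k−i]=r[k] of pieces[k−i].
pieces[4] = 2
pieces[5] = 1
pieces[6] = 2
pieces[7] = 2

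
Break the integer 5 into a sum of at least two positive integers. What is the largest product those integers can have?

Fill f[k] for k=2..5: at each k try every first piece i and multiply by the better of (k−i) uncut or f[k−i].
f[2] = 1*max(1,0) = 1*1 = 1
f[3] = 1*max(2,1) = 1*2 = 2
f[4] = 2*max(2,1) = 2*2 = 4
f[5] = 2*max(3,2) = 2*3 = 6
One optimal split: 3 + 2; product 3*2 = 6.

6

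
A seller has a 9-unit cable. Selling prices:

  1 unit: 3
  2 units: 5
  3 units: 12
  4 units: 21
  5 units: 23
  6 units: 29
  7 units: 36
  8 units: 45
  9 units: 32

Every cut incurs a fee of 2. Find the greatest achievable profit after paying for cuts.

Consider every possible first cut. r[k] is the best of p[i]+r[k−i] over all sellable i≤k, charging 2 whenever i<k.
r[1] = 3
r[2] = 5
r[3] = 12
r[4] = 21
r[5] = 23
r[6] = 29
r[7] = 36
r[8] = 45
r[9] = 46  (first piece 1, then r[8]=45)
One optimal plan: pieces 8 + 1 (1 cut) → 48 − 2 = 46.

46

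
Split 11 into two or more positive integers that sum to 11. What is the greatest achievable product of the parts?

54

Let prod[k] be the best product for length k (with at least one cut). For each first piece i, the rest contributes max(k−i, prod[k−i]).
prod[2] = 1*max(1,0) = 1*1 = 1
prod[3] = max(1*2, 2*1) = 2
prod[4] = max(1*3, 2*2, 3*1) = 4
prod[5] = max(1*4, 2*3, 3*2, 4*1) = 6
prod[6] = max(1*6, 2*4, 3*3, 4*2, 5*1) = 9
prod[7] = max(1*9, 2*6, 3*4, 4*3, 5*2, 6*1) = 12
prod[8] = max(1*12, 2*9, 3*6, …, 6*2, 7*1) = 18
prod[9] = max(1*18, 2*12, 3*9, …, 7*2, 8*1) = 27
prod[10] = max(1*27, 2*18, 3*12, …, 8*2, 9*1) = 36
prod[11] = max(1*36, 2*27, 3*18, …, 9*2, 10*1) = 54
One optimal split: 3 + 3 + 3 + 2; product 3*3*3*2 = 54.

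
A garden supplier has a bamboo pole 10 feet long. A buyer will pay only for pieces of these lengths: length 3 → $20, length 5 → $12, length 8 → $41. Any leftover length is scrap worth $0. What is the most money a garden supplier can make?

60

Let r[k] be the best obtainable value from length k. For each k, try every first piece i and keep the best of price[i] + r[k−i].
r[1] = 0
r[2] = 0
r[3] = 20
r[4] = 20
r[5] = max(20+0, 12+0) = 20
r[6] = max(20+20, 12+0) = 40
r[7] = max(20+20, 12+0) = 40
r[8] = max(20+20, 12+20, 41+0) = 41
r[9] = max(20+40, 12+20, 41+0) = 60
r[10] = max(20+40, 12+20, 41+0) = 60
One optimal cutting: pieces 3 + 3 + 3 with 1 foot of scrap → $60.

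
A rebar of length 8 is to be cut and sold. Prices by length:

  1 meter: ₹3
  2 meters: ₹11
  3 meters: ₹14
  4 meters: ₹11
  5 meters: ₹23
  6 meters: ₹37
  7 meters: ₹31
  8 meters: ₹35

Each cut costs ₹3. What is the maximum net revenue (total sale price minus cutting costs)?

45

Let r[k] be the best obtainable value from length k. For each k, try every first piece i and keep the best of price[i] + r[k−i] minus the 3 cut fee when i<k.
r[1] = 3
r[2] = 11
r[3] = 14
r[4] = 19  (first piece 2, then r[2]=11)
r[5] = 23
r[6] = 37
r[7] = 37  (first piece 1, then r[6]=37)
r[8] = 45  (first piece 2, then r[6]=37)
One optimal plan: pieces 6 + 2 (1 cut) → ₹48 − ₹3 = ₹45.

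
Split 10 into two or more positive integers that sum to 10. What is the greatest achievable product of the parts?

Let m[k] be the best product for length k (with at least one cut). For each first piece i, the rest contributes max(k−i, m[k−i]).
Small cases: m[2]=1, m[3]=2, m[4]=4.
m[5] = 2*max(3,2) = 2*3 = 6
m[6] = 3*max(3,2) = 3*3 = 9
m[7] = 2*max(5,6) = 2*6 = 12
m[8] = 2*max(6,9) = 2*9 = 18
m[9] = 3*max(6,9) = 3*9 = 27
m[10] = 2*max(8,18) = 2*18 = 36
One optimal split: 3 + 3 + 2 + 2; product 3*3*2*2 = 36.

36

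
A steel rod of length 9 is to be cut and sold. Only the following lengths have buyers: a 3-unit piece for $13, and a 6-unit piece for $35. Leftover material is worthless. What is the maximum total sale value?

48

Consider every possible first cut. f[k] is the best of p[i]+f[k−i] over all sellable i≤k.
f[1] = 0
f[2] = 0
f[3] = 13
f[4] = 13
f[5] = 13
f[6] = 35
f[7] = 35
f[8] = 35
f[9] = 48  (first piece 3, then f[6]=35)
One optimal cutting: 6 + 3 → $48.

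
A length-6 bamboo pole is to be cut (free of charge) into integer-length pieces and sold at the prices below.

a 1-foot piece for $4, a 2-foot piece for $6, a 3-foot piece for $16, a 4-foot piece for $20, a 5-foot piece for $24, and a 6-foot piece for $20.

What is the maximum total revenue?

Let r[k] be the best obtainable value from length k. For each k, try every first piece i and keep the best of price[i] + r[k−i].
r[1] = 4
r[2] = max(4+4, 6+0) = 8
r[3] = max(4+8, 6+4, 16+0) = 16
r[4] = max(4+16, 6+8, 16+4, 20+0) = 20
r[5] = max(4+20, 6+16, 16+8, 20+4, 24+0) = 24
r[6] = max(4+24, 6+20, 16+16, 20+8, 24+4, 20+0) = 32
One optimal cutting: 3 + 3 → $16 + $16 = $32.

32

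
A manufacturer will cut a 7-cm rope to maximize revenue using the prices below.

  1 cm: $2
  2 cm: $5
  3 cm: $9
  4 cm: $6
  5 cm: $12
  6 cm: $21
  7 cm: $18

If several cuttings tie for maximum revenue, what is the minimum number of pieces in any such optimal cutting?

2

Build r[k] bottom-up: r[k] = max over allowed piece i of (p[i] + r[k−i]).
r[1] = 2
r[2] = 5
r[3] = 9
r[4] = 11  (first piece 1, then r[3]=9)
r[5] = 14  (first piece 2, then r[3]=9)
r[6] = 21
r[7] = 23  (first piece 1, then r[6]=21)
Maximum revenue is $23.
Now minimize piece count subject to staying optimal: for each k, pieces[k] = 1 + min over i with p[i]+r[k−i]=r[k] of pieces[k−i].
pieces[4] = 2
pieces[5] = 2
pieces[6] = 1
pieces[7] = 2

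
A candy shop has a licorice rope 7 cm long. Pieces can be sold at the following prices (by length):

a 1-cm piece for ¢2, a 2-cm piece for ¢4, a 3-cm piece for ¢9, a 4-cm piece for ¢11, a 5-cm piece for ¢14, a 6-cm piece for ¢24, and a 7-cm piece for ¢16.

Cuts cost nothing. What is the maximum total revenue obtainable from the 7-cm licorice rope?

26

Build R[k] bottom-up: R[k] = max over allowed piece i of (p[i] + R[k−i]).
R[1] = 2
R[2] = max(2+2, 4+0) = 4
R[3] = max(2+4, 4+2, 9+0) = 9
R[4] = max(2+9, 4+4, 9+2, 11+0) = 11
R[5] = max(2+11, 4+9, 9+4, 11+2, 14+0) = 14
R[6] = max(2+14, 4+11, 9+9, 11+4, 14+2, 24+0) = 24
R[7] = max(2+24, 4+14, 9+11, …, 24+2, 16+0) = 26
One optimal cutting: 6 + 1 → ¢24 + ¢2 = ¢26.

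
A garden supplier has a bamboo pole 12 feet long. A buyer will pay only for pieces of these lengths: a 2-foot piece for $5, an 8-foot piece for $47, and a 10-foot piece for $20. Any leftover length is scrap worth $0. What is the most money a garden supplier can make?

57

Build best[k] bottom-up: best[k] = max over allowed piece i of (p[i] + best[k−i]).
best[1] = 0
best[2] = 5
best[3] = 5
best[4] = 10  (first piece 2, then best[2]=5)
best[5] = 10
best[6] = 15  (first piece 2, then best[4]=10)
best[7] = 15
best[8] = 47
best[9] = 47
best[10] = 52  (first piece 2, then best[8]=47)
best[11] = 52
best[12] = 57  (first piece 2, then best[10]=52)
One optimal cutting: 8 + 2 + 2 → $57.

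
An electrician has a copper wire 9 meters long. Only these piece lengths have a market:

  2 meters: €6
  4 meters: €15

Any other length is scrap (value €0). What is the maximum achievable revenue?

Let f[k] be the best obtainable value from length k. For each k, try every first piece i and keep the best of price[i] + f[k−i].
f[1] = 0
f[2] = 6
f[3] = 6
f[4] = max(6+6, 15+0) = 15
f[5] = max(6+6, 15+0) = 15
f[6] = max(6+15, 15+6) = 21
f[7] = max(6+15, 15+6) = 21
f[8] = max(6+21, 15+15) = 30
f[9] = max(6+21, 15+15) = 30
One optimal cutting: pieces 4 + 4 with 1 meter of scrap → €30.

30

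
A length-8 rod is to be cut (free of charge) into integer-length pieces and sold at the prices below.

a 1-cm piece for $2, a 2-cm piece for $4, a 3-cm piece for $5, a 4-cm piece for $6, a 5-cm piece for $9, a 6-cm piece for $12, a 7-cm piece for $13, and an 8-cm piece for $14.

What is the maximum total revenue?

Consider every possible first cut. best[k] is the best of p[i]+best[k−i] over all sellable i≤k.
best[1] = 2
best[2] = max(2+2, 4+0) = 4
best[3] = max(2+4, 4+2, 5+0) = 6
best[4] = max(2+6, 4+4, 5+2, 6+0) = 8
best[5] = max(2+8, 4+6, 5+4, 6+2, 9+0) = 10
best[6] = max(2+10, 4+8, 5+6, 6+4, 9+2, 12+0) = 12
best[7] = max(2+12, 4+10, 5+8, …, 12+2, 13+0) = 14
best[8] = max(2+14, 4+12, 5+10, …, 13+2, 14+0) = 16
One optimal cutting: 1 + 1 + 1 + 1 + 1 + 1 + 1 + 1 → $2 + $2 + $2 + $2 + $2 + $2 + $2 + $2 = $16.

16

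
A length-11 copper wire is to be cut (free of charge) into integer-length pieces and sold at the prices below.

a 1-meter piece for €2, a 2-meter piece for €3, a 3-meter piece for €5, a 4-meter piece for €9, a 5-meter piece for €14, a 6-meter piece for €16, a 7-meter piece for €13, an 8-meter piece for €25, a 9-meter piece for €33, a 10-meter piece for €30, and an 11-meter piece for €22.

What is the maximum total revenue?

37

Let v[k] be the best obtainable value from length k. For each k, try every first piece i and keep the best of price[i] + v[k−i].
v[1] = 2
v[2] = max(2+2, 3+0) = 4
v[3] = max(2+4, 3+2, 5+0) = 6
v[4] = max(2+6, 3+4, 5+2, 9+0) = 9
v[5] = max(2+9, 3+6, 5+4, 9+2, 14+0) = 14
v[6] = max(2+14, 3+9, 5+6, 9+4, 14+2, 16+0) = 16
v[7] = max(2+16, 3+14, 5+9, …, 16+2, 13+0) = 18
v[8] = max(2+18, 3+16, 5+14, …, 13+2, 25+0) = 25
v[9] = max(2+25, 3+18, 5+16, …, 25+2, 33+0) = 33
v[10] = max(2+33, 3+25, 5+18, …, 33+2, 30+0) = 35
v[11] = max(2+35, 3+33, 5+25, …, 30+2, 22+0) = 37
One optimal cutting: 9 + 1 + 1 → €33 + €2 + €2 = €37.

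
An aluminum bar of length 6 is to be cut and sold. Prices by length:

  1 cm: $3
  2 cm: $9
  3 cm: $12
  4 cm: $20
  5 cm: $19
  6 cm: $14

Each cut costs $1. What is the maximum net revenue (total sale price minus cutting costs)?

28

Let net[k] be the best obtainable value from length k. For each k, try every first piece i and keep the best of price[i] + net[k−i] minus the 1 cut fee when i<k.
net[1] = 3
net[2] = max(3+3-1, 9+0) = 9
net[3] = max(3+9-1, 9+3-1, 12+0) = 12
net[4] = max(3+12-1, 9+9-1, 12+3-1, 20+0) = 20
net[5] = max(3+20-1, 9+12-1, 12+9-1, 20+3-1, 19+0) = 22
net[6] = max(3+22-1, 9+20-1, 12+12-1, 20+9-1, 19+3-1, 14+0) = 28
One optimal plan: pieces 4 + 2 (1 cut) → $29 − $1 = $28.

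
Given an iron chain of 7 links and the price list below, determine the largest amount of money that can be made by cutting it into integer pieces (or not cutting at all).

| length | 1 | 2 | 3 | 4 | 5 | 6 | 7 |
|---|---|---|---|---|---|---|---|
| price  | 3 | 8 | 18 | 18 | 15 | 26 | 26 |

39

Consider every possible first cut. best[k] is the best of p[i]+best[k−i] over all sellable i≤k.
best[1] = 3
best[2] = max(3+3, 8+0) = 8
best[3] = max(3+8, 8+3, 18+0) = 18
best[4] = max(3+18, 8+8, 18+3, 18+0) = 21
best[5] = max(3+21, 8+18, 18+8, 18+3, 15+0) = 26
best[6] = max(3+26, 8+21, 18+18, 18+8, 15+3, 26+0) = 36
best[7] = max(3+36, 8+26, 18+21, …, 26+3, 26+0) = 39
One optimal cutting: 3 + 3 + 1 → $18 + $18 + $3 = $39.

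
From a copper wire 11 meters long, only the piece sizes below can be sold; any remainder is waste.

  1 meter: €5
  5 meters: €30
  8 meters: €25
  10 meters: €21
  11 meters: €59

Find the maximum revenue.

Build f[k] bottom-up: f[k] = max over allowed piece i of (p[i] + f[k−i]).
f[1] = 5
f[2] = 10  (first piece 1, then f[1]=5)
f[3] = 15  (first piece 1, then f[2]=10)
f[4] = 20  (first piece 1, then f[3]=15)
f[5] = max(5+20, 30+0) = 30
f[6] = max(5+30, 30+5) = 35
f[7] = max(5+35, 30+10) = 40
f[8] = max(5+40, 30+15, 25+0) = 45
f[9] = max(5+45, 30+20, 25+5) = 50
f[10] = max(5+50, 30+30, 25+10, 21+0) = 60
f[11] = max(5+60, 30+35, 25+15, 21+5, 59+0) = 65
One optimal cutting: 5 + 5 + 1 → €65.

65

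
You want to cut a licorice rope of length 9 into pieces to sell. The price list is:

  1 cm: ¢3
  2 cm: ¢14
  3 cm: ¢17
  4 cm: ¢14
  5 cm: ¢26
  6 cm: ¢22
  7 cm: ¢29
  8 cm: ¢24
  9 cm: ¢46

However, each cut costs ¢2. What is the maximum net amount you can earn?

Let r[k] be the best obtainable value from length k. For each k, try every first piece i and keep the best of price[i] + r[k−i] minus the 2 cut fee when i<k.
r[1] = 3
r[2] = max(3+3-2, 14+0) = 14
r[3] = max(3+14-2, 14+3-2, 17+0) = 17
r[4] = max(3+17-2, 14+14-2, 17+3-2, 14+0) = 26
r[5] = max(3+26-2, 14+17-2, 17+14-2, 14+3-2, 26+0) = 29
r[6] = max(3+29-2, 14+26-2, 17+17-2, 14+14-2, 26+3-2, 22+0) = 38
r[7] = max(3+38-2, 14+29-2, 17+26-2, …, 22+3-2, 29+0) = 41
r[8] = max(3+41-2, 14+38-2, 17+29-2, …, 29+3-2, 24+0) = 50
r[9] = max(3+50-2, 14+41-2, 17+38-2, …, 24+3-2, 46+0) = 53
One optimal plan: pieces 3 + 2 + 2 + 2 (3 cuts) → ¢59 − ¢6 = ¢53.

53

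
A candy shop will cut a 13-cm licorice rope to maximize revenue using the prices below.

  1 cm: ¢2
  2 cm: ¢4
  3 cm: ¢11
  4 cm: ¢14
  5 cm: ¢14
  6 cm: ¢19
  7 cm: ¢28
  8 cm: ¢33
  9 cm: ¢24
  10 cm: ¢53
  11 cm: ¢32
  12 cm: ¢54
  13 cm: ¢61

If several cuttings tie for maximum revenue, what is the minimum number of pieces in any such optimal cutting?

Let r[k] be the best obtainable value from length k. For each k, try every first piece i and keep the best of price[i] + r[k−i].
r[1] = 2
r[2] = max(2+2, 4+0) = 4
r[3] = max(2+4, 4+2, 11+0) = 11
r[4] = max(2+11, 4+4, 11+2, 14+0) = 14
r[5] = max(2+14, 4+11, 11+4, 14+2, 14+0) = 16
r[6] = max(2+16, 4+14, 11+11, 14+4, 14+2, 19+0) = 22
r[7] = max(2+22, 4+16, 11+14, …, 19+2, 28+0) = 28
r[8] = max(2+28, 4+22, 11+16, …, 28+2, 33+0) = 33
r[9] = max(2+33, 4+28, 11+22, …, 33+2, 24+0) = 35
r[10] = max(2+35, 4+33, 11+28, …, 24+2, 53+0) = 53
r[11] = max(2+53, 4+35, 11+33, …, 53+2, 32+0) = 55
r[12] = max(2+55, 4+53, 11+35, …, 32+2, 54+0) = 57
r[13] = max(2+57, 4+55, 11+53, …, 54+2, 61+0) = 64
Maximum revenue is ¢64.
Now minimize piece count subject to staying optimal: for each k, pieces[k] = 1 + min over i with p[i]+r[k−i]=r[k] of pieces[k−i].
pieces[10] = 1
pieces[11] = 2
pieces[12] = 2
pieces[13] = 2

2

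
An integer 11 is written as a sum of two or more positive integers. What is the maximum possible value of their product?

54

Fill m[k] for k=2..11: at each k try every first piece i and multiply by the better of (k−i) uncut or m[k−i].
m[2] = 1*max(1,0) = 1*1 = 1
m[3] = 1*max(2,1) = 1*2 = 2
m[4] = 2*max(2,1) = 2*2 = 4
m[5] = 2*max(3,2) = 2*3 = 6
m[6] = 3*max(3,2) = 3*3 = 9
m[7] = 2*max(5,6) = 2*6 = 12
m[8] = 2*max(6,9) = 2*9 = 18
m[9] = 3*max(6,9) = 3*9 = 27
m[10] = 2*max(8,18) = 2*18 = 36
m[11] = 2*max(9,27) = 2*27 = 54
One optimal split: 3 + 3 + 3 + 2; product 3*3*3*2 = 54.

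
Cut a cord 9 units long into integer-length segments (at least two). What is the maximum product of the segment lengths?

27

Let g[k] be the best product for length k (with at least one cut). For each first piece i, the rest contributes max(k−i, g[k−i]).
g[2] = 1×max(1,0) = 1×1 = 1
g[3] = 1×max(2,1) = 1×2 = 2
g[4] = 2×max(2,1) = 2×2 = 4
g[5] = 2×max(3,2) = 2×3 = 6
g[6] = 3×max(3,2) = 3×3 = 9
g[7] = 2×max(5,6) = 2×6 = 12
g[8] = 2×max(6,9) = 2×9 = 18
g[9] = 3×max(6,9) = 3×9 = 27
One optimal split: 3 + 3 + 3; product 3×3×3 = 27.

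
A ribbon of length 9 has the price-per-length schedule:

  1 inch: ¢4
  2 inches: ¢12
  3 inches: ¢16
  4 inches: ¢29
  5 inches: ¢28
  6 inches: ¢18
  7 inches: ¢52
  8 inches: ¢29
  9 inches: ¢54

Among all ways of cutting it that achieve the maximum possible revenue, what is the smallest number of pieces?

Consider every possible first cut. r[k] is the best of p[i]+r[k−i] over all sellable i≤k.
r[1] = 4
r[2] = max(4+4, 12+0) = 12
r[3] = max(4+12, 12+4, 16+0) = 16
r[4] = max(4+16, 12+12, 16+4, 29+0) = 29
r[5] = max(4+29, 12+16, 16+12, 29+4, 28+0) = 33
r[6] = max(4+33, 12+29, 16+16, 29+12, 28+4, 18+0) = 41
r[7] = max(4+41, 12+33, 16+29, …, 18+4, 52+0) = 52
r[8] = max(4+52, 12+41, 16+33, …, 52+4, 29+0) = 58
r[9] = max(4+58, 12+52, 16+41, …, 29+4, 54+0) = 64
Maximum revenue is ¢64.
Now minimize piece count subject to staying optimal: for each k, pieces[k] = 1 + min over i with p[i]+r[k−i]=r[k] of pieces[k−i].
pieces[6] = 2
pieces[7] = 1
pieces[8] = 2
pieces[9] = 2

2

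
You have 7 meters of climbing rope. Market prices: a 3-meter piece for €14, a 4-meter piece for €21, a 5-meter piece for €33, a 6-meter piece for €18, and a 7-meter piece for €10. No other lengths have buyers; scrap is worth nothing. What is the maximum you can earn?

Build best[k] bottom-up: best[k] = max over allowed piece i of (p[i] + best[k−i]).
best[1] = 0
best[2] = 0
best[3] = 14
best[4] = max(14+0, 21+0) = 21
best[5] = max(14+0, 21+0, 33+0) = 33
best[6] = max(14+14, 21+0, 33+0, 18+0) = 33
best[7] = max(14+21, 21+14, 33+0, 18+0, 10+0) = 35
One optimal cutting: 4 + 3 → €35.

35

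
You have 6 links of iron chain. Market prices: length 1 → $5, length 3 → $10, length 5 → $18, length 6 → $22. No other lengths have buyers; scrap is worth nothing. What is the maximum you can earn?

30

Consider every possible first cut. r[k] is the best of p[i]+r[k−i] over all sellable i≤k.
r[1] = 5
r[2] = 10  (first piece 1, then r[1]=5)
r[3] = 15  (first piece 1, then r[2]=10)
r[4] = 20  (first piece 1, then r[3]=15)
r[5] = 25  (first piece 1, then r[4]=20)
r[6] = 30  (first piece 1, then r[5]=25)
One optimal cutting: 1 + 1 + 1 + 1 + 1 + 1 → $30.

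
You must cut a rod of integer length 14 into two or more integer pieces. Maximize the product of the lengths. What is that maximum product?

Fill P[k] for k=2..14: at each k try every first piece i and multiply by the better of (k−i) uncut or P[k−i].
P[2] = 1×max(1,0) = 1×1 = 1
P[3] = 1×max(2,1) = 1×2 = 2
P[4] = 2×max(2,1) = 2×2 = 4
P[5] = 2×max(3,2) = 2×3 = 6
P[6] = 3×max(3,2) = 3×3 = 9
P[7] = 2×max(5,6) = 2×6 = 12
P[8] = 2×max(6,9) = 2×9 = 18
P[9] = 3×max(6,9) = 3×9 = 27
P[10] = 2×max(8,18) = 2×18 = 36
P[11] = 2×max(9,27) = 2×27 = 54
P[12] = 3×max(9,27) = 3×27 = 81
P[13] = 2×max(11,54) = 2×54 = 108
P[14] = 2×max(12,81) = 2×81 = 162
One optimal split: 3 + 3 + 3 + 3 + 2; product 3×3×3×3×2 = 162.

162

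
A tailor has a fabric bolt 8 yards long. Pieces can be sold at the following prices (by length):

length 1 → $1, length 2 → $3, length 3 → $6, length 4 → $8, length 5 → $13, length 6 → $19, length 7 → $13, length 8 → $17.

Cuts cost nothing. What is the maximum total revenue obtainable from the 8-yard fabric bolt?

22

Consider every possible first cut. R[k] is the best of p[i]+R[k−i] over all sellable i≤k.
R[1] = 1
R[2] = 3
R[3] = 6
R[4] = 8
R[5] = 13
R[6] = 19
R[7] = 20  (first piece 1, then R[6]=19)
R[8] = 22  (first piece 2, then R[6]=19)
One optimal cutting: 6 + 2 → $19 + $3 = $22.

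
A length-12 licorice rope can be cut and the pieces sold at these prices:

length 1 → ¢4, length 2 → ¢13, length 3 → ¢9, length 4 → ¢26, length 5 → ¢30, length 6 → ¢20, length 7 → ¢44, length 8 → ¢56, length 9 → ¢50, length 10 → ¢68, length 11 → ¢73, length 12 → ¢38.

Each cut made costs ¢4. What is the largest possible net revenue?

78

Let net[k] be the best obtainable value from length k. For each k, try every first piece i and keep the best of price[i] + net[k−i] minus the 4 cut fee when i<k.
net[1] = 4
net[2] = max(4+4-4, 13+0) = 13
net[3] = max(4+13-4, 13+4-4, 9+0) = 13
net[4] = max(4+13-4, 13+13-4, 9+4-4, 26+0) = 26
net[5] = max(4+26-4, 13+13-4, 9+13-4, 26+4-4, 30+0) = 30
net[6] = max(4+30-4, 13+26-4, 9+13-4, 26+13-4, 30+4-4, 20+0) = 35
net[7] = max(4+35-4, 13+30-4, 9+26-4, …, 20+4-4, 44+0) = 44
net[8] = max(4+44-4, 13+35-4, 9+30-4, …, 44+4-4, 56+0) = 56
net[9] = max(4+56-4, 13+44-4, 9+35-4, …, 56+4-4, 50+0) = 56
net[10] = max(4+56-4, 13+56-4, 9+44-4, …, 50+4-4, 68+0) = 68
net[11] = max(4+68-4, 13+56-4, 9+56-4, …, 68+4-4, 73+0) = 73
net[12] = max(4+73-4, 13+68-4, 9+56-4, …, 73+4-4, 38+0) = 78
One optimal plan: pieces 8 + 4 (1 cut) → ¢82 − ¢4 = ¢78.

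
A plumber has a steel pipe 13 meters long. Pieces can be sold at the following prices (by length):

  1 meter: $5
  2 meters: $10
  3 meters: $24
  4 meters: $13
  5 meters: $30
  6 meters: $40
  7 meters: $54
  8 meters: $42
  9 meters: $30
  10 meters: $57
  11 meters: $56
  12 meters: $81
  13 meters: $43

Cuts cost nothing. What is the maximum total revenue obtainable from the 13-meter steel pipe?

102

Consider every possible first cut. r[k] is the best of p[i]+r[k−i] over all sellable i≤k.
r[1] = 5
r[2] = 10  (first piece 1, then r[1]=5)
r[3] = 24
r[4] = 29  (first piece 1, then r[3]=24)
r[5] = 34  (first piece 1, then r[4]=29)
r[6] = 48  (first piece 3, then r[3]=24)
r[7] = 54
r[8] = 59  (first piece 1, then r[7]=54)
r[9] = 72  (first piece 3, then r[6]=48)
r[10] = 78  (first piece 3, then r[7]=54)
r[11] = 83  (first piece 1, then r[10]=78)
r[12] = 96  (first piece 3, then r[9]=72)
r[13] = 102  (first piece 3, then r[10]=78)
One optimal cutting: 7 + 3 + 3 → $54 + $24 + $24 = $102.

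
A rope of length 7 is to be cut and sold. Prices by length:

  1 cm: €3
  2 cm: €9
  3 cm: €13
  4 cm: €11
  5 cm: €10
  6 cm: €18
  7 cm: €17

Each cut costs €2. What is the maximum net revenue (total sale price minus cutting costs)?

Consider every possible first cut. net[k] is the best of p[i]+net[k−i] over all sellable i≤k, charging 2 whenever i<k.
net[1] = 3
net[2] = max(3+3-2, 9+0) = 9
net[3] = max(3+9-2, 9+3-2, 13+0) = 13
net[4] = max(3+13-2, 9+9-2, 13+3-2, 11+0) = 16
net[5] = max(3+16-2, 9+13-2, 13+9-2, 11+3-2, 10+0) = 20
net[6] = max(3+20-2, 9+16-2, 13+13-2, 11+9-2, 10+3-2, 18+0) = 24
net[7] = max(3+24-2, 9+20-2, 13+16-2, …, 18+3-2, 17+0) = 27
One optimal plan: pieces 3 + 2 + 2 (2 cuts) → €31 − €4 = €27.

27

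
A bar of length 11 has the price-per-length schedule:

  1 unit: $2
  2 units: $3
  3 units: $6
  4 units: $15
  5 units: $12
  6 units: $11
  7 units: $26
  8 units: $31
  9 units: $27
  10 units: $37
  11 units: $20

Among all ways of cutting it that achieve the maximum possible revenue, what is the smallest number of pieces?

2

Build r[k] bottom-up: r[k] = max over allowed piece i of (p[i] + r[k−i]).
r[1] = 2
r[2] = max(2+2, 3+0) = 4
r[3] = max(2+4, 3+2, 6+0) = 6
r[4] = max(2+6, 3+4, 6+2, 15+0) = 15
r[5] = max(2+15, 3+6, 6+4, 15+2, 12+0) = 17
r[6] = max(2+17, 3+15, 6+6, 15+4, 12+2, 11+0) = 19
r[7] = max(2+19, 3+17, 6+15, …, 11+2, 26+0) = 26
r[8] = max(2+26, 3+19, 6+17, …, 26+2, 31+0) = 31
r[9] = max(2+31, 3+26, 6+19, …, 31+2, 27+0) = 33
r[10] = max(2+33, 3+31, 6+26, …, 27+2, 37+0) = 37
r[11] = max(2+37, 3+33, 6+31, …, 37+2, 20+0) = 41
Maximum revenue is $41.
Now minimize piece count subject to staying optimal: for each k, pieces[k] = 1 + min over i with p[i]+r[k−i]=r[k] of pieces[k−i].
pieces[8] = 1
pieces[9] = 2
pieces[10] = 1
pieces[11] = 2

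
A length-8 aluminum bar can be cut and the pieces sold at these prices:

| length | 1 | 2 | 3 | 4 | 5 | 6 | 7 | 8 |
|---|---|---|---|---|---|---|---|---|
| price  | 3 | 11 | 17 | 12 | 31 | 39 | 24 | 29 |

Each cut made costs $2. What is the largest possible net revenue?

Let v[k] be the best obtainable value from length k. For each k, try every first piece i and keep the best of price[i] + v[k−i] minus the 2 cut fee when i<k.
v[1] = 3
v[2] = max(3+3-2, 11+0) = 11
v[3] = max(3+11-2, 11+3-2, 17+0) = 17
v[4] = max(3+17-2, 11+11-2, 17+3-2, 12+0) = 20
v[5] = max(3+20-2, 11+17-2, 17+11-2, 12+3-2, 31+0) = 31
v[6] = max(3+31-2, 11+20-2, 17+17-2, 12+11-2, 31+3-2, 39+0) = 39
v[7] = max(3+39-2, 11+31-2, 17+20-2, …, 39+3-2, 24+0) = 40
v[8] = max(3+40-2, 11+39-2, 17+31-2, …, 24+3-2, 29+0) = 48
One optimal plan: pieces 6 + 2 (1 cut) → $50 − $2 = $48.

48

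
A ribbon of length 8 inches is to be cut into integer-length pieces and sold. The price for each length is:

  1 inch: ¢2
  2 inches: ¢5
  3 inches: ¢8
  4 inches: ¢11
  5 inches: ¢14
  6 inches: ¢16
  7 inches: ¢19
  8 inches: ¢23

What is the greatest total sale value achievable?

23

Build R[k] bottom-up: R[k] = max over allowed piece i of (p[i] + R[k−i]).
R[1] = 2
R[2] = max(2+2, 5+0) = 5
R[3] = max(2+5, 5+2, 8+0) = 8
R[4] = max(2+8, 5+5, 8+2, 11+0) = 11
R[5] = max(2+11, 5+8, 8+5, 11+2, 14+0) = 14
R[6] = max(2+14, 5+11, 8+8, 11+5, 14+2, 16+0) = 16
R[7] = max(2+16, 5+14, 8+11, …, 16+2, 19+0) = 19
R[8] = max(2+19, 5+16, 8+14, …, 19+2, 23+0) = 23
Best is to sell the whole 8-inch piece uncut for ¢23.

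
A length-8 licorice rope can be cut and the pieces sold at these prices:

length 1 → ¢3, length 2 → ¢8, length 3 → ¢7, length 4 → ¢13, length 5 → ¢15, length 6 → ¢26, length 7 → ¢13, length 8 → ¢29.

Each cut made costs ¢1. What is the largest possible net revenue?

33

Let net[k] be the best obtainable value from length k. For each k, try every first piece i and keep the best of price[i] + net[k−i] minus the 1 cut fee when i<k.
net[1] = 3
net[2] = max(3+3-1, 8+0) = 8
net[3] = max(3+8-1, 8+3-1, 7+0) = 10
net[4] = max(3+10-1, 8+8-1, 7+3-1, 13+0) = 15
net[5] = max(3+15-1, 8+10-1, 7+8-1, 13+3-1, 15+0) = 17
net[6] = max(3+17-1, 8+15-1, 7+10-1, 13+8-1, 15+3-1, 26+0) = 26
net[7] = max(3+26-1, 8+17-1, 7+15-1, …, 26+3-1, 13+0) = 28
net[8] = max(3+28-1, 8+26-1, 7+17-1, …, 13+3-1, 29+0) = 33
One optimal plan: pieces 6 + 2 (1 cut) → ¢34 − ¢1 = ¢33.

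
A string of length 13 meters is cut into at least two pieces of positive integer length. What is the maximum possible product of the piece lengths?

108

Fill P[k] for k=2..13: at each k try every first piece i and multiply by the better of (k−i) uncut or P[k−i].
P[2] = 1×max(1,0) = 1×1 = 1
P[3] = max(1×2, 2×1) = 2
P[4] = max(1×3, 2×2, 3×1) = 4
P[5] = max(1×4, 2×3, 3×2, 4×1) = 6
P[6] = max(1×6, 2×4, 3×3, 4×2, 5×1) = 9
P[7] = max(1×9, 2×6, 3×4, 4×3, 5×2, 6×1) = 12
P[8] = max(1×12, 2×9, 3×6, …, 6×2, 7×1) = 18
P[9] = max(1×18, 2×12, 3×9, …, 7×2, 8×1) = 27
P[10] = max(1×27, 2×18, 3×12, …, 8×2, 9×1) = 36
P[11] = max(1×36, 2×27, 3×18, …, 9×2, 10×1) = 54
P[12] = max(1×54, 2×36, 3×27, …, 10×2, 11×1) = 81
P[13] = max(1×81, 2×54, 3×36, …, 11×2, 12×1) = 108
One optimal split: 3 + 3 + 3 + 2 + 2; product 3×3×3×2×2 = 108.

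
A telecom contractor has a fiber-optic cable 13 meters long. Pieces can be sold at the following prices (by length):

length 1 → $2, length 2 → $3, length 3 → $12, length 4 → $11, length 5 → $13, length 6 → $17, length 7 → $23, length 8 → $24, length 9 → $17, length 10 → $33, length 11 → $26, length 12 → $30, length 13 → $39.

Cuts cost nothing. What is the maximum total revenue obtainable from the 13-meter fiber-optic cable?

50

Consider every possible first cut. best[k] is the best of p[i]+best[k−i] over all sellable i≤k.
best[1] = 2
best[2] = max(2+2, 3+0) = 4
best[3] = max(2+4, 3+2, 12+0) = 12
best[4] = max(2+12, 3+4, 12+2, 11+0) = 14
best[5] = max(2+14, 3+12, 12+4, 11+2, 13+0) = 16
best[6] = max(2+16, 3+14, 12+12, 11+4, 13+2, 17+0) = 24
best[7] = max(2+24, 3+16, 12+14, …, 17+2, 23+0) = 26
best[8] = max(2+26, 3+24, 12+16, …, 23+2, 24+0) = 28
best[9] = max(2+28, 3+26, 12+24, …, 24+2, 17+0) = 36
best[10] = max(2+36, 3+28, 12+26, …, 17+2, 33+0) = 38
best[11] = max(2+38, 3+36, 12+28, …, 33+2, 26+0) = 40
best[12] = max(2+40, 3+38, 12+36, …, 26+2, 30+0) = 48
best[13] = max(2+48, 3+40, 12+38, …, 30+2, 39+0) = 50
One optimal cutting: 3 + 3 + 3 + 3 + 1 → $12 + $12 + $12 + $12 + $2 = $50.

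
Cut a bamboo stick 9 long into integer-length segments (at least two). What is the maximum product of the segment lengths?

27

Define P[k] = max over 1≤i<k of i · max(k−i, P[k−i]); the inner max lets the remainder stay uncut if that's better.
P[2] = 1·max(1,0) = 1·1 = 1
P[3] = 1·max(2,1) = 1·2 = 2
P[4] = 2·max(2,1) = 2·2 = 4
P[5] = 2·max(3,2) = 2·3 = 6
P[6] = 3·max(3,2) = 3·3 = 9
P[7] = 2·max(5,6) = 2·6 = 12
P[8] = 2·max(6,9) = 2·9 = 18
P[9] = 3·max(6,9) = 3·9 = 27
One optimal split: 3 + 3 + 3; product 3·3·3 = 27.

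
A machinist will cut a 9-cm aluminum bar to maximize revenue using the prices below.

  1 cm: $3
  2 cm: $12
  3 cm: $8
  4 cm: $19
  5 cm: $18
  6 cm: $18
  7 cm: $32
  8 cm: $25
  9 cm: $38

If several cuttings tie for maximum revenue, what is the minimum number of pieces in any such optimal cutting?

5

Consider every possible first cut. r[k] is the best of p[i]+r[k−i] over all sellable i≤k.
r[1] = 3
r[2] = 12
r[3] = 15  (first piece 1, then r[2]=12)
r[4] = 24  (first piece 2, then r[2]=12)
r[5] = 27  (first piece 1, then r[4]=24)
r[6] = 36  (first piece 2, then r[4]=24)
r[7] = 39  (first piece 1, then r[6]=36)
r[8] = 48  (first piece 2, then r[6]=36)
r[9] = 51  (first piece 1, then r[8]=48)
Maximum revenue is $51.
Now minimize piece count subject to staying optimal: for each k, pieces[k] = 1 + min over i with p[i]+r[k−i]=r[k] of pieces[k−i].
pieces[6] = 3
pieces[7] = 4
pieces[8] = 4
pieces[9] = 5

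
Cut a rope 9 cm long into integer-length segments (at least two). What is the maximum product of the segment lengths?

27

Fill f[k] for k=2..9: at each k try every first piece i and multiply by the better of (k−i) uncut or f[k−i].
f[2] = 1×max(1,0) = 1×1 = 1
f[3] = 1×max(2,1) = 1×2 = 2
f[4] = 2×max(2,1) = 2×2 = 4
f[5] = 2×max(3,2) = 2×3 = 6
f[6] = 3×max(3,2) = 3×3 = 9
f[7] = 2×max(5,6) = 2×6 = 12
f[8] = 2×max(6,9) = 2×9 = 18
f[9] = 3×max(6,9) = 3×9 = 27
One optimal split: 3 + 3 + 3; product 3×3×3 = 27.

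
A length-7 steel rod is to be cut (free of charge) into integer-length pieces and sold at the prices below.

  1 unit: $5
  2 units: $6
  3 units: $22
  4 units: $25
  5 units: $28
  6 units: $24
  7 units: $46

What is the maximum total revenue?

49

Let R[k] be the best obtainable value from length k. For each k, try every first piece i and keep the best of price[i] + R[k−i].
R[1] = 5
R[2] = max(5+5, 6+0) = 10
R[3] = max(5+10, 6+5, 22+0) = 22
R[4] = max(5+22, 6+10, 22+5, 25+0) = 27
R[5] = max(5+27, 6+22, 22+10, 25+5, 28+0) = 32
R[6] = max(5+32, 6+27, 22+22, 25+10, 28+5, 24+0) = 44
R[7] = max(5+44, 6+32, 22+27, …, 24+5, 46+0) = 49
One optimal cutting: 3 + 3 + 1 → $22 + $22 + $5 = $49.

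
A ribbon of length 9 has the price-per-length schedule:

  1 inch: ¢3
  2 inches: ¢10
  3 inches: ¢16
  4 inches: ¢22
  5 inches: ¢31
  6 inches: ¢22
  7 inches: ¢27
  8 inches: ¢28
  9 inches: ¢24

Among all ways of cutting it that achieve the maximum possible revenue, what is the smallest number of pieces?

2

Consider every possible first cut. r[k] is the best of p[i]+r[k−i] over all sellable i≤k.
r[1] = 3
r[2] = max(3+3, 10+0) = 10
r[3] = max(3+10, 10+3, 16+0) = 16
r[4] = max(3+16, 10+10, 16+3, 22+0) = 22
r[5] = max(3+22, 10+16, 16+10, 22+3, 31+0) = 31
r[6] = max(3+31, 10+22, 16+16, 22+10, 31+3, 22+0) = 34
r[7] = max(3+34, 10+31, 16+22, …, 22+3, 27+0) = 41
r[8] = max(3+41, 10+34, 16+31, …, 27+3, 28+0) = 47
r[9] = max(3+47, 10+41, 16+34, …, 28+3, 24+0) = 53
Maximum revenue is ¢53.
Now minimize piece count subject to staying optimal: for each k, pieces[k] = 1 + min over i with p[i]+r[k−i]=r[k] of pieces[k−i].
pieces[6] = 2
pieces[7] = 2
pieces[8] = 2
pieces[9] = 2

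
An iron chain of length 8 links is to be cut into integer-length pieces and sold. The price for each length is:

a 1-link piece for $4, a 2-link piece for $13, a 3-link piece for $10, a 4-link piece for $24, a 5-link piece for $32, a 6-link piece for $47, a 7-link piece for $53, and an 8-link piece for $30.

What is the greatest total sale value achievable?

Let best[k] be the best obtainable value from length k. For each k, try every first piece i and keep the best of price[i] + best[k−i].
best[1] = 4
best[2] = max(4+4, 13+0) = 13
best[3] = max(4+13, 13+4, 10+0) = 17
best[4] = max(4+17, 13+13, 10+4, 24+0) = 26
best[5] = max(4+26, 13+17, 10+13, 24+4, 32+0) = 32
best[6] = max(4+32, 13+26, 10+17, 24+13, 32+4, 47+0) = 47
best[7] = max(4+47, 13+32, 10+26, …, 47+4, 53+0) = 53
best[8] = max(4+53, 13+47, 10+32, …, 53+4, 30+0) = 60
One optimal cutting: 6 + 2 → $47 + $13 = $60.

60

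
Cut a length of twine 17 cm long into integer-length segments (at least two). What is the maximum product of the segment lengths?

Fill prod[k] for k=2..17: at each k try every first piece i and multiply by the better of (k−i) uncut or prod[k−i].
Small cases: prod[2]=1, prod[3]=2, prod[4]=4, prod[5]=6, prod[6]=9, prod[7]=12, prod[8]=18, prod[9]=27.
prod[10] = max(1×27, 2×18, 3×12, …, 8×2, 9×1) = 36
prod[11] = max(1×36, 2×27, 3×18, …, 9×2, 10×1) = 54
prod[12] = max(1×54, 2×36, 3×27, …, 10×2, 11×1) = 81
prod[13] = max(1×81, 2×54, 3×36, …, 11×2, 12×1) = 108
prod[14] = max(1×108, 2×81, 3×54, …, 12×2, 13×1) = 162
prod[15] = max(1×162, 2×108, 3×81, …, 13×2, 14×1) = 243
prod[16] = max(1×243, 2×162, 3×108, …, 14×2, 15×1) = 324
prod[17] = max(1×324, 2×243, 3×162, …, 15×2, 16×1) = 486
One optimal split: 3 + 3 + 3 + 3 + 3 + 2; product 3×3×3×3×3×2 = 486.

486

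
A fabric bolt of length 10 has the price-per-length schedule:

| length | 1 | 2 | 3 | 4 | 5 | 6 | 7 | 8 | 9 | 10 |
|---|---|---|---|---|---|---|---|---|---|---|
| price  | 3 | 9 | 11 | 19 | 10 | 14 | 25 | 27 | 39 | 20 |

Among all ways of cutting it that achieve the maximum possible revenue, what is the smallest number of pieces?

Let r[k] be the best obtainable value from length k. For each k, try every first piece i and keep the best of price[i] + r[k−i].
r[1] = 3
r[2] = 9
r[3] = 12  (first piece 1, then r[2]=9)
r[4] = 19
r[5] = 22  (first piece 1, then r[4]=19)
r[6] = 28  (first piece 2, then r[4]=19)
r[7] = 31  (first piece 1, then r[6]=28)
r[8] = 38  (first piece 4, then r[4]=19)
r[9] = 41  (first piece 1, then r[8]=38)
r[10] = 47  (first piece 2, then r[8]=38)
Maximum revenue is $47.
Now minimize piece count subject to staying optimal: for each k, pieces[k] = 1 + min over i with p[i]+r[k−i]=r[k] of pieces[k−i].
pieces[7] = 3
pieces[8] = 2
pieces[9] = 3
pieces[10] = 3

3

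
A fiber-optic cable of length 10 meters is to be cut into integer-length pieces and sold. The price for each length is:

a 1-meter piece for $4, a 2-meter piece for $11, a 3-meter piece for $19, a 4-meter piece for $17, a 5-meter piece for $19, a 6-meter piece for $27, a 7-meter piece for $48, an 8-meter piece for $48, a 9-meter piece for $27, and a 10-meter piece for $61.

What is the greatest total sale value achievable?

67

Build v[k] bottom-up: v[k] = max over allowed piece i of (p[i] + v[k−i]).
v[1] = 4
v[2] = max(4+4, 11+0) = 11
v[3] = max(4+11, 11+4, 19+0) = 19
v[4] = max(4+19, 11+11, 19+4, 17+0) = 23
v[5] = max(4+23, 11+19, 19+11, 17+4, 19+0) = 30
v[6] = max(4+30, 11+23, 19+19, 17+11, 19+4, 27+0) = 38
v[7] = max(4+38, 11+30, 19+23, …, 27+4, 48+0) = 48
v[8] = max(4+48, 11+38, 19+30, …, 48+4, 48+0) = 52
v[9] = max(4+52, 11+48, 19+38, …, 48+4, 27+0) = 59
v[10] = max(4+59, 11+52, 19+48, …, 27+4, 61+0) = 67
One optimal cutting: 7 + 3 → $48 + $19 = $67.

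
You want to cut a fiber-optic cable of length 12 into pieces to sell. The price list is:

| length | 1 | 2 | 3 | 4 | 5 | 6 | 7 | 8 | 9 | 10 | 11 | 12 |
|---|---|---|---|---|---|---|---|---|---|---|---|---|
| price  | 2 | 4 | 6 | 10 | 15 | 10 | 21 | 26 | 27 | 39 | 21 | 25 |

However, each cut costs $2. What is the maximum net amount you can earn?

41

Consider every possible first cut. r[k] is the best of p[i]+r[k−i] over all sellable i≤k, charging 2 whenever i<k.
r[1] = 2
r[2] = max(2+2-2, 4+0) = 4
r[3] = max(2+4-2, 4+2-2, 6+0) = 6
r[4] = max(2+6-2, 4+4-2, 6+2-2, 10+0) = 10
r[5] = max(2+10-2, 4+6-2, 6+4-2, 10+2-2, 15+0) = 15
r[6] = max(2+15-2, 4+10-2, 6+6-2, 10+4-2, 15+2-2, 10+0) = 15
r[7] = max(2+15-2, 4+15-2, 6+10-2, …, 10+2-2, 21+0) = 21
r[8] = max(2+21-2, 4+15-2, 6+15-2, …, 21+2-2, 26+0) = 26
r[9] = max(2+26-2, 4+21-2, 6+15-2, …, 26+2-2, 27+0) = 27
r[10] = max(2+27-2, 4+26-2, 6+21-2, …, 27+2-2, 39+0) = 39
r[11] = max(2+39-2, 4+27-2, 6+26-2, …, 39+2-2, 21+0) = 39
r[12] = max(2+39-2, 4+39-2, 6+27-2, …, 21+2-2, 25+0) = 41
One optimal plan: pieces 10 + 2 (1 cut) → $43 − $2 = $41.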